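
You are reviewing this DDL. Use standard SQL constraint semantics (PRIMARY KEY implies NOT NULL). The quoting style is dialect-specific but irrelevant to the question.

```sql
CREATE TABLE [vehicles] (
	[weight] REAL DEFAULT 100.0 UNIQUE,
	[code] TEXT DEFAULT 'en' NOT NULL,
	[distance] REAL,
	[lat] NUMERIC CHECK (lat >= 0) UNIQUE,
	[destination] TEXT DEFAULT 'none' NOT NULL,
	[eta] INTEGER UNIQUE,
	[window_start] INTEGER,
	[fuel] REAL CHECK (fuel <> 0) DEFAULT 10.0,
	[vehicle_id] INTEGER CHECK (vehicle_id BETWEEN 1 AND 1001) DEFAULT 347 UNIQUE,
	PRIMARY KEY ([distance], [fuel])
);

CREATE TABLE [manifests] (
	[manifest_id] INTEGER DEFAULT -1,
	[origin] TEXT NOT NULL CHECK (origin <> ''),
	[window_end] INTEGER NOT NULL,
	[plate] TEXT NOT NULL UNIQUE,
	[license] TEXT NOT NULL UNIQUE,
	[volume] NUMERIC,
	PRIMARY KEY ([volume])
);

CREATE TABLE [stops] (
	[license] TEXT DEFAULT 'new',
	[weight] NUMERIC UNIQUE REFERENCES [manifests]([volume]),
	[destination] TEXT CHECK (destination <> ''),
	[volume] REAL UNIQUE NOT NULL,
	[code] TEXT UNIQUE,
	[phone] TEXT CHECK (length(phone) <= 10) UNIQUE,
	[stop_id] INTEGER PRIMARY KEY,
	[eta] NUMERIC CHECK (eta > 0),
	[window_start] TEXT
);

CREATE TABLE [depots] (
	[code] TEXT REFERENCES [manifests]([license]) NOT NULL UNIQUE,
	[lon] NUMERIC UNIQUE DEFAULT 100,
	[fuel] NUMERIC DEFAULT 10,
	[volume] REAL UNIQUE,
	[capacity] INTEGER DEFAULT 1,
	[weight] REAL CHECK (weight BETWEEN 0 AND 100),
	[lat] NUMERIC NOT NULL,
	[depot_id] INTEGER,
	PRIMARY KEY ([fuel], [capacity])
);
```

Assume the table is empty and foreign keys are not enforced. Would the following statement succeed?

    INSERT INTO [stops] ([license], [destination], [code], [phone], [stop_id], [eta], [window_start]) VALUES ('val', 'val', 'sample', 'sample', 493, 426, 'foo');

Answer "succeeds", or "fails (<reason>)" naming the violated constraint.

volume is omitted from the column list and has no DEFAULT, so it would receive NULL.
But volume is declared NOT NULL.

fails (NOT NULL on volume)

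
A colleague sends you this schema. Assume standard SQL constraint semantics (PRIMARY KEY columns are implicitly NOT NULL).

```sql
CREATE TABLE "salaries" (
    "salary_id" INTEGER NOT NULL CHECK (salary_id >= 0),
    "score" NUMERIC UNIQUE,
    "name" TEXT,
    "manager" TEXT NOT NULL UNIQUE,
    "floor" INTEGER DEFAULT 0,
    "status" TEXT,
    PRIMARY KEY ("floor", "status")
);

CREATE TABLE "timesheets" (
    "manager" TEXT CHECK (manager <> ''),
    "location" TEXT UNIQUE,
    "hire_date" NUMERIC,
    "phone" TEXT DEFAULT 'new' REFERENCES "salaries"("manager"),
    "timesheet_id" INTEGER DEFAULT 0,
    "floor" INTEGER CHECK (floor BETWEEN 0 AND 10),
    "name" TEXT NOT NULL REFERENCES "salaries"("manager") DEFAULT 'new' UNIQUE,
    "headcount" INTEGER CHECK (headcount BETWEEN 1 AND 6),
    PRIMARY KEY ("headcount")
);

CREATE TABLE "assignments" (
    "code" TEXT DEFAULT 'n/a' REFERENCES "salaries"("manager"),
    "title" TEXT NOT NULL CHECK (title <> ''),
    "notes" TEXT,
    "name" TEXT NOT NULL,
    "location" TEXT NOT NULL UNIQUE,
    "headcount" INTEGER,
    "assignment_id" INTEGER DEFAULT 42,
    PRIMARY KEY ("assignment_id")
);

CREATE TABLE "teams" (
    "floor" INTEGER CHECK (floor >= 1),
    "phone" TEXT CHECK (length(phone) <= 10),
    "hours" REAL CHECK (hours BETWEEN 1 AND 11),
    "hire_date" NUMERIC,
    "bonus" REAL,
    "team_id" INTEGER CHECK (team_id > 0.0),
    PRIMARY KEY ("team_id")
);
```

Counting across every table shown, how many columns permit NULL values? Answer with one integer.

salaries: 2 nullable (score, name — PK (floor, status) and explicit NOT NULL columns excluded).
timesheets: 6 nullable (manager, location, hire_date, phone, timesheet_id, floor — PK (headcount) and explicit NOT NULL columns excluded).
assignments: 3 nullable (code, notes, headcount — PK (assignment_id) and explicit NOT NULL columns excluded).
teams: 5 nullable (floor, phone, hours, hire_date, bonus — PK (team_id) and explicit NOT NULL columns excluded).
Total: 2 + 6 + 3 + 5 = 16.

16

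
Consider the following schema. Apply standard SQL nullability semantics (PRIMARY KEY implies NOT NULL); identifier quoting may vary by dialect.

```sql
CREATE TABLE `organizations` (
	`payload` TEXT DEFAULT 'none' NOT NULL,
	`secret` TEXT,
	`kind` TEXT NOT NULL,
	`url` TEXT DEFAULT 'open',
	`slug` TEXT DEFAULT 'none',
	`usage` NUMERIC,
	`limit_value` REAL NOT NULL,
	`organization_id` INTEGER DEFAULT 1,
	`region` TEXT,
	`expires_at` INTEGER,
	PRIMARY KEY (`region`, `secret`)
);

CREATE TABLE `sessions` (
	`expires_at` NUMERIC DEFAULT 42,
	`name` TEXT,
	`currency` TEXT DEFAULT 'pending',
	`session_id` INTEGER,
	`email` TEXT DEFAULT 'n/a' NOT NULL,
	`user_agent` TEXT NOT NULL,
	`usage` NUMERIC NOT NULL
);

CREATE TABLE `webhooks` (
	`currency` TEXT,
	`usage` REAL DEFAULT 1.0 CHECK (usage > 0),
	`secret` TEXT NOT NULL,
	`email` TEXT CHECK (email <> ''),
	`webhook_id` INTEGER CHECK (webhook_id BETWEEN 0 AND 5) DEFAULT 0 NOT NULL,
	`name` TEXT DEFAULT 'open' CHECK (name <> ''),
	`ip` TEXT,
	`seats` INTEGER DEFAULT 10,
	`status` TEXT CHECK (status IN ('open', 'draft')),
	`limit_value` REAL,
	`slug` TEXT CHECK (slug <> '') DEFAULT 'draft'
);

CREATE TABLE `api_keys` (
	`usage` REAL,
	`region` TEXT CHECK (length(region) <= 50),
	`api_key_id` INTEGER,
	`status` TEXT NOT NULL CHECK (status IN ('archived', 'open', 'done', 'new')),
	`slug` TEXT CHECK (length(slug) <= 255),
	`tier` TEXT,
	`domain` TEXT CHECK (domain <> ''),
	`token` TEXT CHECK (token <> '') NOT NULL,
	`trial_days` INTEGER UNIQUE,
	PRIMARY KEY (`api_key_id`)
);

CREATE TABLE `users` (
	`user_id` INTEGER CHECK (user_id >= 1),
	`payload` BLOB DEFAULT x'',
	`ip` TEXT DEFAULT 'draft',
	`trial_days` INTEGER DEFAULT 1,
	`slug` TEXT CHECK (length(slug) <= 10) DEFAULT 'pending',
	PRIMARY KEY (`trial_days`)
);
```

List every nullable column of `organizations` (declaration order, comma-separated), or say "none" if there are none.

- payload: declared NOT NULL → not nullable.
- secret: part of the PRIMARY KEY, which implies NOT NULL → not nullable.
- kind: declared NOT NULL → not nullable.
- url: DEFAULT only fills an omitted column; an explicit NULL is still allowed → nullable.
- slug: DEFAULT only fills an omitted column; an explicit NULL is still allowed → nullable.
- usage: no NOT NULL constraint applies → nullable.
- limit_value: declared NOT NULL → not nullable.
- organization_id: DEFAULT only fills an omitted column; an explicit NULL is still allowed → nullable.
- region: part of the PRIMARY KEY, which implies NOT NULL → not nullable.
- expires_at: no NOT NULL constraint applies → nullable.

url, slug, usage, organization_id, expires_at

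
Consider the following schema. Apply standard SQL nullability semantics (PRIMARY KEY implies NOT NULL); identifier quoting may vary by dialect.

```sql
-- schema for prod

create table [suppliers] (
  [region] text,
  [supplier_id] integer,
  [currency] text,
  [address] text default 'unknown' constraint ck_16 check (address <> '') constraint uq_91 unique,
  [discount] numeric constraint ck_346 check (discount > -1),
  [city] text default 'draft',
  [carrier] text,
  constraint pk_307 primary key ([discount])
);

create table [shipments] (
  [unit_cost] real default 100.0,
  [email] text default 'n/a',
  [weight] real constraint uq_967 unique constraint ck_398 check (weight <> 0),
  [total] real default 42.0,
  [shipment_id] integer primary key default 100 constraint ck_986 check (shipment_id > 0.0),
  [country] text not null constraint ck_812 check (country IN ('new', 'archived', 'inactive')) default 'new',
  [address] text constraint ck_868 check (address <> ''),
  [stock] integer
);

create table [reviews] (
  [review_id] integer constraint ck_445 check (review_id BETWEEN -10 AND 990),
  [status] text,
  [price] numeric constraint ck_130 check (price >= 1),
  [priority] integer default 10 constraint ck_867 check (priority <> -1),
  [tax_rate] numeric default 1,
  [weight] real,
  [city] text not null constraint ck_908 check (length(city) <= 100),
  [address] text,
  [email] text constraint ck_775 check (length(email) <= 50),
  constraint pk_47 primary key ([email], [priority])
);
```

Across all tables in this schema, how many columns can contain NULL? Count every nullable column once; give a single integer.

suppliers: 6 nullable (region, supplier_id, currency, address, city, carrier — PK (discount) and explicit NOT NULL columns excluded).
shipments: 6 nullable (unit_cost, email, weight, total, address, stock — PK (shipment_id) and explicit NOT NULL columns excluded).
reviews: 6 nullable (review_id, status, price, tax_rate, weight, address — PK (email, priority) and explicit NOT NULL columns excluded).
Total: 6 + 6 + 6 = 18.

18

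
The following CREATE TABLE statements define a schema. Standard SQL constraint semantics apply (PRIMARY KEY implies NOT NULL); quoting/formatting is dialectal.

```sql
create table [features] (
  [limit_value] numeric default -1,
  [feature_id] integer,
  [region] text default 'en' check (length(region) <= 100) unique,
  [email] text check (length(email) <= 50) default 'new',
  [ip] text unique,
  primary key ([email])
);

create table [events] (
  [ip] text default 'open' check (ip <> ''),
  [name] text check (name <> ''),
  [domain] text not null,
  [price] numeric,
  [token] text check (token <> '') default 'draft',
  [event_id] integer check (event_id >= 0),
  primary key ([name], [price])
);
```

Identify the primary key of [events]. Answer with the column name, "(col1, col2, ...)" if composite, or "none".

A table-level PRIMARY KEY clause names 2 columns: name, price.
This is a composite key — the combination is unique, not each column individually.

(name, price)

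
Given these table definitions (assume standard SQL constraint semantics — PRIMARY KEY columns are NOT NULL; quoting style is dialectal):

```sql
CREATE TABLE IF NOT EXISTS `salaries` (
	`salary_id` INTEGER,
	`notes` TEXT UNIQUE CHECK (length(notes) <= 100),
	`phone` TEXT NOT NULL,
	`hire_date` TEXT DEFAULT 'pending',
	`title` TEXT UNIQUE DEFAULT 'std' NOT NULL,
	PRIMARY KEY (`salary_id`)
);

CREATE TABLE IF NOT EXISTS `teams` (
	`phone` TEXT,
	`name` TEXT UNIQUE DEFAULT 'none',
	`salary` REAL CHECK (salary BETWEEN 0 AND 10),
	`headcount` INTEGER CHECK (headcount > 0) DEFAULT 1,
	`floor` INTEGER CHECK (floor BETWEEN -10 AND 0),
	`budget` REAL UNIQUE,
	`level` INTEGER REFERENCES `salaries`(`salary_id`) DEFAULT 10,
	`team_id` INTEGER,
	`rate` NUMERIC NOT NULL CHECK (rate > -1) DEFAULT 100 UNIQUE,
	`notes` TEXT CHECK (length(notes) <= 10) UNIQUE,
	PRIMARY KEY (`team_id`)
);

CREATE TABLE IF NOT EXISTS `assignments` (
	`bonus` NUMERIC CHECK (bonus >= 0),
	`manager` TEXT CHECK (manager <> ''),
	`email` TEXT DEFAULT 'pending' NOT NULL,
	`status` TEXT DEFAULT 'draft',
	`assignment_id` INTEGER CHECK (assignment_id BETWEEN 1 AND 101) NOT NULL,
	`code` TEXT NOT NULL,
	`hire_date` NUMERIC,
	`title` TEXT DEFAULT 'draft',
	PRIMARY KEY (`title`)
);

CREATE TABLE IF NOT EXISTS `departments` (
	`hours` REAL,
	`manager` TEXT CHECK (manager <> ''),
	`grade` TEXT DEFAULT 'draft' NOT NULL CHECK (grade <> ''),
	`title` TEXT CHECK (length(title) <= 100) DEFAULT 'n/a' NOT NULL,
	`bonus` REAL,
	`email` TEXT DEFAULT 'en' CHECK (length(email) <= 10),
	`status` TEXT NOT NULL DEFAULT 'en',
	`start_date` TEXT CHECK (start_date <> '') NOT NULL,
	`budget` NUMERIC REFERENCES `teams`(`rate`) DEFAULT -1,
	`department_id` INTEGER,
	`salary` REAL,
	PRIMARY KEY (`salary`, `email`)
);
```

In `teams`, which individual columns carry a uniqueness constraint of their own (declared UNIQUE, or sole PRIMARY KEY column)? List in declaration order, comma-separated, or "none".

- phone: no UNIQUE or single-column PK constraint.
- name: declared UNIQUE → unique.
- salary: no UNIQUE or single-column PK constraint.
- headcount: no UNIQUE or single-column PK constraint.
- floor: no UNIQUE or single-column PK constraint.
- budget: declared UNIQUE → unique.
- level: no UNIQUE or single-column PK constraint.
- team_id: single-column PRIMARY KEY → unique.
- rate: declared UNIQUE → unique.
- notes: declared UNIQUE → unique.

name, budget, team_id, rate, notes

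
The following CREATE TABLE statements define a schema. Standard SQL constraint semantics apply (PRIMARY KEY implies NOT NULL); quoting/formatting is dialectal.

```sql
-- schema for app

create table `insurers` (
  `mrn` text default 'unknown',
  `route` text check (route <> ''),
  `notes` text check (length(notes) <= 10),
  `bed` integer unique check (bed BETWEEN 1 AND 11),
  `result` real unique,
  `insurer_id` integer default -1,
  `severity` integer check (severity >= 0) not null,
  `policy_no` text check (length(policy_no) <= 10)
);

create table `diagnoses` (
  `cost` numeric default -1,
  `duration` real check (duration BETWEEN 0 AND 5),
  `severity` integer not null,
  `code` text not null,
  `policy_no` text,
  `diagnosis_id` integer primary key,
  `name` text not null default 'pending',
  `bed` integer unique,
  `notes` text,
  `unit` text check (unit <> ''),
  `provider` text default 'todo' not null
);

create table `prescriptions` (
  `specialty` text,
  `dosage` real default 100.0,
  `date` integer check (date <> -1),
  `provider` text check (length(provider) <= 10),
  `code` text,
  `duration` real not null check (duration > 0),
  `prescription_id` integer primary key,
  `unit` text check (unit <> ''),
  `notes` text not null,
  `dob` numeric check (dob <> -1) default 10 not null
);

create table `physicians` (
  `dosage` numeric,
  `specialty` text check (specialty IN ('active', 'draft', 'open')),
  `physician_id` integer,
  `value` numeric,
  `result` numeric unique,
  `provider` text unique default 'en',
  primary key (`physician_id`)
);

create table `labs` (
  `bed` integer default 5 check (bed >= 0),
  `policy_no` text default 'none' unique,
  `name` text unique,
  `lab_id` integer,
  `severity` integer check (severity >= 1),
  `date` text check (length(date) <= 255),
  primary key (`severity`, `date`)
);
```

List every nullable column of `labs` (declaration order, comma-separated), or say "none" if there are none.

- bed: CHECK does not forbid NULL (a CHECK constraint passes when its expression is NULL) → nullable.
- policy_no: UNIQUE does not imply NOT NULL → nullable.
- name: UNIQUE does not imply NOT NULL → nullable.
- lab_id: no NOT NULL constraint applies → nullable.
- severity: part of the PRIMARY KEY, which implies NOT NULL → not nullable.
- date: part of the PRIMARY KEY, which implies NOT NULL → not nullable.

bed, policy_no, name, lab_id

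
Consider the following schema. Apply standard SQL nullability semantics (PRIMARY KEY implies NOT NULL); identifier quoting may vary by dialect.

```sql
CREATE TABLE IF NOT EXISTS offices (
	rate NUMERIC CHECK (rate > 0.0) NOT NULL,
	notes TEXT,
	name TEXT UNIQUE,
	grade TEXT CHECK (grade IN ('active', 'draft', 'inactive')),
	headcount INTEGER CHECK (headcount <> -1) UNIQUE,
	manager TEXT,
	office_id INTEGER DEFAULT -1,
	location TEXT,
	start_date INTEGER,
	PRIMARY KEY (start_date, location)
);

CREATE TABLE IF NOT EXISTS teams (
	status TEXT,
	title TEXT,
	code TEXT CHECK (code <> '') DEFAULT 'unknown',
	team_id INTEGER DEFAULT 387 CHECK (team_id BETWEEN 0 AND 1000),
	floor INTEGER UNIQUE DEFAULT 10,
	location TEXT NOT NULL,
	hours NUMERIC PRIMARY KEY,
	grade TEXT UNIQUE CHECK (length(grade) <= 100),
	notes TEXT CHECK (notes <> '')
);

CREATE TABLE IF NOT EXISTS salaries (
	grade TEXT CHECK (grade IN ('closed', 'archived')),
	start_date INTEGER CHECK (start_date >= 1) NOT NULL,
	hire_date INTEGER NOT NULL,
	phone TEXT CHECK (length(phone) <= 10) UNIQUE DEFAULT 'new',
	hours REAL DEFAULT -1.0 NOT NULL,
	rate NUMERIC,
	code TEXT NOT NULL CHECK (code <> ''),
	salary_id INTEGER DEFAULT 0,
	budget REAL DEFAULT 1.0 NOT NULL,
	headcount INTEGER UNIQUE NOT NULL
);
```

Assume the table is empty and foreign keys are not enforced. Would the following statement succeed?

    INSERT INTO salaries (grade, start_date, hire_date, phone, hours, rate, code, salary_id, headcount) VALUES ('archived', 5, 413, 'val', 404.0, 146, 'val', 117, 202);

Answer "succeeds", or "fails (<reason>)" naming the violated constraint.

NOT NULL columns: budget defaults to 1.0; code is supplied; headcount is supplied; hire_date is supplied; hours is supplied; start_date is supplied.
CHECK constraints: 'archived' satisfies (grade IN ('closed', 'archived')); 5 satisfies (start_date >= 1); 'val' satisfies (length(phone) <= 10); 'val' satisfies (code <> '').
No constraint is violated.

succeeds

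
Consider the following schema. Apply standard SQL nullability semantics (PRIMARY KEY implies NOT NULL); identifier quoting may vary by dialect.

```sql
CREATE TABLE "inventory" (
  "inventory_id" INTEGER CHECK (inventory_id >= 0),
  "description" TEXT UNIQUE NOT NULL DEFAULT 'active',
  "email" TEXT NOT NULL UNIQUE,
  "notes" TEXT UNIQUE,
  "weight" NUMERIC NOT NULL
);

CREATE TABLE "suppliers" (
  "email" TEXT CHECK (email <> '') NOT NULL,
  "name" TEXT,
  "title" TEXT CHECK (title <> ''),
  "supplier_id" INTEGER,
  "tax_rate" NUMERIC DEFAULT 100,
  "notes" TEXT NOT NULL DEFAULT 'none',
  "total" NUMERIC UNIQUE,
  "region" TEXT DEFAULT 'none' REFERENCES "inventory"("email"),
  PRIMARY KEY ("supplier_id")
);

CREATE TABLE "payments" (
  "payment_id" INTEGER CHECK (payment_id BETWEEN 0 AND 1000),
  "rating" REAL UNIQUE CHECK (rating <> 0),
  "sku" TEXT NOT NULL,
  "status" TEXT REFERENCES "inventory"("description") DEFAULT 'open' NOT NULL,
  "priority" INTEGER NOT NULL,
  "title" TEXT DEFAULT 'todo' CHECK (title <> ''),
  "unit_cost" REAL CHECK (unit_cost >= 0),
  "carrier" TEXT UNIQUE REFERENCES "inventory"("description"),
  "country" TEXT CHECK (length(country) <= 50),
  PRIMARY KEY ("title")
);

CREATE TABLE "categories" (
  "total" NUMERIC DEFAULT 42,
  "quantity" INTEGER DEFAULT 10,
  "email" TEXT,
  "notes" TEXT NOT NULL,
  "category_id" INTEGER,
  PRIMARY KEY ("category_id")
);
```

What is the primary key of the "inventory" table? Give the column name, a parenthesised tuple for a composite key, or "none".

No column is declared PRIMARY KEY inline, and there is no table-level PRIMARY KEY clause in inventory.

none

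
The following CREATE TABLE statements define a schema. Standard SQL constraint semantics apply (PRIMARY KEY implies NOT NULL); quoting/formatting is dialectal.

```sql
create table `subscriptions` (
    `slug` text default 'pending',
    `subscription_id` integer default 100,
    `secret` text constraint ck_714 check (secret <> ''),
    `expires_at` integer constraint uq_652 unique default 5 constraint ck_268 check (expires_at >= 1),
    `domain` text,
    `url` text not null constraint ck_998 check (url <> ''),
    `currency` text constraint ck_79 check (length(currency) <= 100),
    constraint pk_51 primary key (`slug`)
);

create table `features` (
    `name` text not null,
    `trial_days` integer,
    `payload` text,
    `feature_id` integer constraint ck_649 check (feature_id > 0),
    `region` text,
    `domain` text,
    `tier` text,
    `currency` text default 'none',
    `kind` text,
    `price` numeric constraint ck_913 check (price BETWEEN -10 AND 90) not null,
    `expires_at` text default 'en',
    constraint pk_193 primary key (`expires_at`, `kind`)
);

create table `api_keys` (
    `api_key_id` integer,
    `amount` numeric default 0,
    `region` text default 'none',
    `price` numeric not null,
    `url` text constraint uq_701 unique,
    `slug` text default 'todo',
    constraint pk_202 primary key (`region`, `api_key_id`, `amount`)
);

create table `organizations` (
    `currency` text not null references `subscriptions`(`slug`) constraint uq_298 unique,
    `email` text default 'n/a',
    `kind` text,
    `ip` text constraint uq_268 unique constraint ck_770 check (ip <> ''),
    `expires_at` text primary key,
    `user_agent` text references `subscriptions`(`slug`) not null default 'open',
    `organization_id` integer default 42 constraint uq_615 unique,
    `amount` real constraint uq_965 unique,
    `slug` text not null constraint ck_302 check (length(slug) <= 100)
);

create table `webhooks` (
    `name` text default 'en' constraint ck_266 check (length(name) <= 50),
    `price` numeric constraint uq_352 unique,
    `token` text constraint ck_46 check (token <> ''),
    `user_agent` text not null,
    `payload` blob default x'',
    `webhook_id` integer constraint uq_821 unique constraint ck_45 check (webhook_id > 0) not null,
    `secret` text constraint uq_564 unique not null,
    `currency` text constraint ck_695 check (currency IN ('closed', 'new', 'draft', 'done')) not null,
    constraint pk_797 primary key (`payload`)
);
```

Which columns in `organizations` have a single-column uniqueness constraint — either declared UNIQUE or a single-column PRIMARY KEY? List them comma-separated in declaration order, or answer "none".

- currency: declared UNIQUE → unique.
- email: no UNIQUE or single-column PK constraint.
- kind: no UNIQUE or single-column PK constraint.
- ip: declared UNIQUE → unique.
- expires_at: single-column PRIMARY KEY → unique.
- user_agent: no UNIQUE or single-column PK constraint.
- organization_id: declared UNIQUE → unique.
- amount: declared UNIQUE → unique.
- slug: no UNIQUE or single-column PK constraint.

currency, ip, expires_at, organization_id, amount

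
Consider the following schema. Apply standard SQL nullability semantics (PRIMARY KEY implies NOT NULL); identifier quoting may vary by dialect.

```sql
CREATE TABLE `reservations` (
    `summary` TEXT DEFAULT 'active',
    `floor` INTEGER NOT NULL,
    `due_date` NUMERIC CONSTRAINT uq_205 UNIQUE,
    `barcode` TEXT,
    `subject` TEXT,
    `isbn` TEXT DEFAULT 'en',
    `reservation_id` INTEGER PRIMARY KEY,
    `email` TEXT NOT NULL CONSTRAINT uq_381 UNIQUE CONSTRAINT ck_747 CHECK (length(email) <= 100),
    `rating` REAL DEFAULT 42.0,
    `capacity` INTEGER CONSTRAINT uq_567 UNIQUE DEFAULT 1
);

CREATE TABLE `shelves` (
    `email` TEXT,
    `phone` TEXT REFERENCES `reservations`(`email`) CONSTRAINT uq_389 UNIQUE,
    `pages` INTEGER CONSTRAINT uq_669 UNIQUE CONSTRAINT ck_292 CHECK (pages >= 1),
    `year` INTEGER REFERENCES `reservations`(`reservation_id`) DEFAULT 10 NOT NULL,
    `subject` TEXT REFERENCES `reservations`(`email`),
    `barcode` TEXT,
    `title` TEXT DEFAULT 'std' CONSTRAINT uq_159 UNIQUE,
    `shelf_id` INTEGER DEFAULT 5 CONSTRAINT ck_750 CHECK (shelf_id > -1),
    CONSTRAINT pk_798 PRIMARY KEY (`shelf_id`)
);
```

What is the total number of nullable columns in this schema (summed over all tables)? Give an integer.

reservations: 7 nullable (summary, due_date, barcode, subject, isbn, rating, capacity — PK (reservation_id) and explicit NOT NULL columns excluded).
shelves: 6 nullable (email, phone, pages, subject, barcode, title — PK (shelf_id) and explicit NOT NULL columns excluded).
Total: 7 + 6 = 13.

13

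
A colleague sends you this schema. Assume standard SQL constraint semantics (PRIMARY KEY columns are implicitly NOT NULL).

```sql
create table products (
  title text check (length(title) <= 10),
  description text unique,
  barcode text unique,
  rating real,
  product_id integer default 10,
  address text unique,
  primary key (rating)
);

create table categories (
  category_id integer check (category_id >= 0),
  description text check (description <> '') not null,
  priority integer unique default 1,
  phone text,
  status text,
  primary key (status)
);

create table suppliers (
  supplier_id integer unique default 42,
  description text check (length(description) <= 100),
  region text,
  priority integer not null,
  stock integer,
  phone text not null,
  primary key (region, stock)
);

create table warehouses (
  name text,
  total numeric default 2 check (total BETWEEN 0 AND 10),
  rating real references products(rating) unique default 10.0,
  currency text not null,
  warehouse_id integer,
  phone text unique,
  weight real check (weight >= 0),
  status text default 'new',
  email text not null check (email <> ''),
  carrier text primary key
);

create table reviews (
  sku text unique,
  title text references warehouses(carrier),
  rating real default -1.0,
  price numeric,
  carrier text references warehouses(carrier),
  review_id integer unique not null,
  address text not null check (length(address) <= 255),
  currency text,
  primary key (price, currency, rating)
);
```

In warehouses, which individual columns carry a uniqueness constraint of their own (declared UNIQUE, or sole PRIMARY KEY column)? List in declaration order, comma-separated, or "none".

rating, phone, carrier

- name: no UNIQUE or single-column PK constraint.
- total: no UNIQUE or single-column PK constraint.
- rating: declared UNIQUE → unique.
- currency: no UNIQUE or single-column PK constraint.
- warehouse_id: no UNIQUE or single-column PK constraint.
- phone: declared UNIQUE → unique.
- weight: no UNIQUE or single-column PK constraint.
- status: no UNIQUE or single-column PK constraint.
- email: no UNIQUE or single-column PK constraint.
- carrier: single-column PRIMARY KEY → unique.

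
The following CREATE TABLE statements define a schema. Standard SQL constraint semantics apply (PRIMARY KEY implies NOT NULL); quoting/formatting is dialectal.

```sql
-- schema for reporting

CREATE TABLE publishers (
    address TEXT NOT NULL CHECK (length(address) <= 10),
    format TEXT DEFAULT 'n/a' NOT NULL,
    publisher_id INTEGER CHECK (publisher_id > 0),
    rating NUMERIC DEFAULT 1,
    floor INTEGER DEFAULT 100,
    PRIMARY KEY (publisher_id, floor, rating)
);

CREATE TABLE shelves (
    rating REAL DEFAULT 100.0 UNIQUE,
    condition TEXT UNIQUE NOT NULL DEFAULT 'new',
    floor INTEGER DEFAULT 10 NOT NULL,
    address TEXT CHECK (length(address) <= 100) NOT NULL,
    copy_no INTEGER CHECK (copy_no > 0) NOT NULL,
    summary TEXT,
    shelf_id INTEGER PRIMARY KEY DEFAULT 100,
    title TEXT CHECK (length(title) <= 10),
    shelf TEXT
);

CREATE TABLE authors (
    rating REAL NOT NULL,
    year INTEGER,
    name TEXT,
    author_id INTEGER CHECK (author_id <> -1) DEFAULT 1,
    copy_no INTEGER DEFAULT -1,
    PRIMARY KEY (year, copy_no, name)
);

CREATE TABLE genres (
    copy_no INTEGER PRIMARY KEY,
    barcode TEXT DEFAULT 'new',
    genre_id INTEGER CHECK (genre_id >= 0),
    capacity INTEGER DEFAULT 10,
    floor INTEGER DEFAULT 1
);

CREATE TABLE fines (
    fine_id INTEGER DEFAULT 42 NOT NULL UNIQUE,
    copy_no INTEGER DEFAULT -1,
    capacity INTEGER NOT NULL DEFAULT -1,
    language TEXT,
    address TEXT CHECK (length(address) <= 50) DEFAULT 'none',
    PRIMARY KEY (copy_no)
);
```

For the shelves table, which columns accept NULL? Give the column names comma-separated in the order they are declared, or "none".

- rating: UNIQUE does not imply NOT NULL → nullable.
- condition: declared NOT NULL → not nullable.
- floor: declared NOT NULL → not nullable.
- address: declared NOT NULL → not nullable.
- copy_no: declared NOT NULL → not nullable.
- summary: no NOT NULL constraint applies → nullable.
- shelf_id: part of the PRIMARY KEY, which implies NOT NULL → not nullable.
- title: CHECK does not forbid NULL (a CHECK constraint passes when its expression is NULL) → nullable.
- shelf: no NOT NULL constraint applies → nullable.

rating, summary, title, shelf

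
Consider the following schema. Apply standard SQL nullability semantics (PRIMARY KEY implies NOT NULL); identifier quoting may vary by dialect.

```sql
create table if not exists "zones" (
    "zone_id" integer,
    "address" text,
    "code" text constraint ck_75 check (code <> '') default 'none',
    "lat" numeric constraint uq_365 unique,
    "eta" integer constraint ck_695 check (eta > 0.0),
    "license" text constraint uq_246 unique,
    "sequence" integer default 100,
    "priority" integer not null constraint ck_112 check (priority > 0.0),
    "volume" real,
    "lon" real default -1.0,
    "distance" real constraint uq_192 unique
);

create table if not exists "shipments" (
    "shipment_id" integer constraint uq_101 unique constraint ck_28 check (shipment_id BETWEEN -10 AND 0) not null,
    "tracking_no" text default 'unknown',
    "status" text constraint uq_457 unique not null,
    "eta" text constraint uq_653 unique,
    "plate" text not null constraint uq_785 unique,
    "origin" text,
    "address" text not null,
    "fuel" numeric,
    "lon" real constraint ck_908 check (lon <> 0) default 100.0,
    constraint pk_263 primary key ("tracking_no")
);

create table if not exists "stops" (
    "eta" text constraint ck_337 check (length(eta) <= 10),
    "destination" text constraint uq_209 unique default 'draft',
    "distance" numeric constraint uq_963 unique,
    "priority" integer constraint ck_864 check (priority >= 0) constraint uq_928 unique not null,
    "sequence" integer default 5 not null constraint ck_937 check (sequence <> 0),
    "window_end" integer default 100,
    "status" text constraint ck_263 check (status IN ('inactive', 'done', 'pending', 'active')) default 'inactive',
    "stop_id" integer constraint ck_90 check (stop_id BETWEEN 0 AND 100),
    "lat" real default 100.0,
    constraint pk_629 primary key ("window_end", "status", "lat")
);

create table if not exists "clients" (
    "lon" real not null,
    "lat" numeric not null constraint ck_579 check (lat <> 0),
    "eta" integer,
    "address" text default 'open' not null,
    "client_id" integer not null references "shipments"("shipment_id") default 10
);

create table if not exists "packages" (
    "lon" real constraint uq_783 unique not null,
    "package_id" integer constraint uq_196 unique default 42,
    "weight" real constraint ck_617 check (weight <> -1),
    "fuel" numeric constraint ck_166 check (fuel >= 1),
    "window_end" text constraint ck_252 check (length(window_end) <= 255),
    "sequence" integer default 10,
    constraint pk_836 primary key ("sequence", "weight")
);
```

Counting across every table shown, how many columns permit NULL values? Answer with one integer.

22

zones: 10 nullable (zone_id, address, code, lat, eta, license, sequence, volume, lon, distance — PK none and explicit NOT NULL columns excluded).
shipments: 4 nullable (eta, origin, fuel, lon — PK (tracking_no) and explicit NOT NULL columns excluded).
stops: 4 nullable (eta, destination, distance, stop_id — PK (window_end, status, lat) and explicit NOT NULL columns excluded).
clients: 1 nullable (eta — PK none and explicit NOT NULL columns excluded).
packages: 3 nullable (package_id, fuel, window_end — PK (sequence, weight) and explicit NOT NULL columns excluded).
Total: 10 + 4 + 4 + 1 + 3 = 22.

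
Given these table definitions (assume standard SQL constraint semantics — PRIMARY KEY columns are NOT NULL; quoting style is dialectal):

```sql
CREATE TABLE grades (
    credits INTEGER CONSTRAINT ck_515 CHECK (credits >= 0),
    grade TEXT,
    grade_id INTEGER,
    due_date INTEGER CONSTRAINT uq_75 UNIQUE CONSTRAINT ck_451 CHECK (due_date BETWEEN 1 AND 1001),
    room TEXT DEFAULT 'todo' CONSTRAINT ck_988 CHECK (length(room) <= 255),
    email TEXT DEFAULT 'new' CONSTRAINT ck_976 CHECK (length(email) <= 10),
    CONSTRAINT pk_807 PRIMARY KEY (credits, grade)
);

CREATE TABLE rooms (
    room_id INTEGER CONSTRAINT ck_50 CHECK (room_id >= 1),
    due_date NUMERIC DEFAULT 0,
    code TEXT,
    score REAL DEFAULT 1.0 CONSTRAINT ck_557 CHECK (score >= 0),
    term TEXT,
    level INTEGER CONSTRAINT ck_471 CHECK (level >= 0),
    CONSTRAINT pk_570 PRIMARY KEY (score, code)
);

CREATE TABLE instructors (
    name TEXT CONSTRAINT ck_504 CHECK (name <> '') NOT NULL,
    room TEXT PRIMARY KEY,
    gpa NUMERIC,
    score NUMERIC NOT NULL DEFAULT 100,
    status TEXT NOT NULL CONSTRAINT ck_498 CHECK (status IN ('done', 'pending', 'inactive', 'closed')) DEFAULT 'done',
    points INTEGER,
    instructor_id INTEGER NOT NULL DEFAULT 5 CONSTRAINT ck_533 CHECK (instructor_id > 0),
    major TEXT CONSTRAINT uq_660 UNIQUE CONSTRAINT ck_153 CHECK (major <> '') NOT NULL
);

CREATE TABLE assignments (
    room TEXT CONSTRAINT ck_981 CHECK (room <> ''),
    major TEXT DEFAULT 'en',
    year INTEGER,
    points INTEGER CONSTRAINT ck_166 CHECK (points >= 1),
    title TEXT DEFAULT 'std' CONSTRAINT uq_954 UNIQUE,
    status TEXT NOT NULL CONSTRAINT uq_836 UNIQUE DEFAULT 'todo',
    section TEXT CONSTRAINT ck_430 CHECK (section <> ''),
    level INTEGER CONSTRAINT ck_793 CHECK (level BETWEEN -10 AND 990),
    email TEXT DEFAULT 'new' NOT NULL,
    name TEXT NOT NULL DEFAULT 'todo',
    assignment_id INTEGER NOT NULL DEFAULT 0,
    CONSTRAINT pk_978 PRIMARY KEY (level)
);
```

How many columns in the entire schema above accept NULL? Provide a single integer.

grades: 4 nullable (grade_id, due_date, room, email — PK (credits, grade) and explicit NOT NULL columns excluded).
rooms: 4 nullable (room_id, due_date, term, level — PK (score, code) and explicit NOT NULL columns excluded).
instructors: 2 nullable (gpa, points — PK (room) and explicit NOT NULL columns excluded).
assignments: 6 nullable (room, major, year, points, title, section — PK (level) and explicit NOT NULL columns excluded).
Total: 4 + 4 + 2 + 6 = 16.

16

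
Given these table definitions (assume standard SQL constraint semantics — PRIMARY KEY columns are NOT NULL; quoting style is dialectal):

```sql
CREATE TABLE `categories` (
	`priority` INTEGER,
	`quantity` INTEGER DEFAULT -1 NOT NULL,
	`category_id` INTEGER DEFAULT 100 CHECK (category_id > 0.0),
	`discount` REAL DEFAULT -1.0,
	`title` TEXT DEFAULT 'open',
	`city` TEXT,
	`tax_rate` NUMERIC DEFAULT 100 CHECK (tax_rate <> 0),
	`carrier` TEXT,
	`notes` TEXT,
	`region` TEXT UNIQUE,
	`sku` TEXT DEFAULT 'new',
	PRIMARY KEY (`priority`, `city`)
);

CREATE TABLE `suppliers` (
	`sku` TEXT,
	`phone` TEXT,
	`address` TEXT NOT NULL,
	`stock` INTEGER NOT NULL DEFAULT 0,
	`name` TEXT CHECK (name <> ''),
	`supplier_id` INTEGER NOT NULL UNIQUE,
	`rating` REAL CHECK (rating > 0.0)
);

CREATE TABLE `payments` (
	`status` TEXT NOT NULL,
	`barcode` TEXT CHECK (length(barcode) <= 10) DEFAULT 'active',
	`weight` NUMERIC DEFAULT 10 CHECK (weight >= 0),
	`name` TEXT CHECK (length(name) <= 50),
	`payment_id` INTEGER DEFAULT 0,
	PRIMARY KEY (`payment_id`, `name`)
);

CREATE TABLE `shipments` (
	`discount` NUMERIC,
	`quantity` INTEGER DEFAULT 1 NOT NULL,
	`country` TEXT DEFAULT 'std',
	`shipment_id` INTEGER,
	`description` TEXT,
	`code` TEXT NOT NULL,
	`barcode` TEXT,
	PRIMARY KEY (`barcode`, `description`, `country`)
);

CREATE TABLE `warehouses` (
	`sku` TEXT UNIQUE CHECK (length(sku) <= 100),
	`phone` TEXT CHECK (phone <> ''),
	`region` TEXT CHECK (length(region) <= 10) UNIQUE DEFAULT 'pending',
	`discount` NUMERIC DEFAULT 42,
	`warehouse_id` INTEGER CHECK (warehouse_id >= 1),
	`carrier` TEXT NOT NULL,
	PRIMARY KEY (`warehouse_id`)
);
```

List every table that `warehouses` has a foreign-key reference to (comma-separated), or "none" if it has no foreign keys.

none

No column in warehouses has a REFERENCES clause.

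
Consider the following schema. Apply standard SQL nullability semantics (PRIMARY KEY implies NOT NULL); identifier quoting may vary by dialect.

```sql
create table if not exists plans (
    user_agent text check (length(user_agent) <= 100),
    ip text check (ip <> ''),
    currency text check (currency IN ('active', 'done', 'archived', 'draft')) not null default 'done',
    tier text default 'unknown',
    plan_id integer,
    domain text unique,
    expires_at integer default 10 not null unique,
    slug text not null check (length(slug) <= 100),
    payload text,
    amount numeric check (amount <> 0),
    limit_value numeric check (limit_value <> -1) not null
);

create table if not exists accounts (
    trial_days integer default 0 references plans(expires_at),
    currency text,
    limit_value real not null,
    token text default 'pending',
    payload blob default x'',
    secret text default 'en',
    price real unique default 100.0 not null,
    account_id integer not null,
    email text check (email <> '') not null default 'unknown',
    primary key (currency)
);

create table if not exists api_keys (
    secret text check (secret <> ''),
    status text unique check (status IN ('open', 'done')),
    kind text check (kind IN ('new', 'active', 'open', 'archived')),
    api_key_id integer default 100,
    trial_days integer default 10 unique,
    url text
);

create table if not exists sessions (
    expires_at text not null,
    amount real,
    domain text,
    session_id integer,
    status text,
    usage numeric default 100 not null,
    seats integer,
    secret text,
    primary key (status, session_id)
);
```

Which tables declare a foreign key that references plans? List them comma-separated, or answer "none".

- accounts.trial_days references plans(expires_at).

accounts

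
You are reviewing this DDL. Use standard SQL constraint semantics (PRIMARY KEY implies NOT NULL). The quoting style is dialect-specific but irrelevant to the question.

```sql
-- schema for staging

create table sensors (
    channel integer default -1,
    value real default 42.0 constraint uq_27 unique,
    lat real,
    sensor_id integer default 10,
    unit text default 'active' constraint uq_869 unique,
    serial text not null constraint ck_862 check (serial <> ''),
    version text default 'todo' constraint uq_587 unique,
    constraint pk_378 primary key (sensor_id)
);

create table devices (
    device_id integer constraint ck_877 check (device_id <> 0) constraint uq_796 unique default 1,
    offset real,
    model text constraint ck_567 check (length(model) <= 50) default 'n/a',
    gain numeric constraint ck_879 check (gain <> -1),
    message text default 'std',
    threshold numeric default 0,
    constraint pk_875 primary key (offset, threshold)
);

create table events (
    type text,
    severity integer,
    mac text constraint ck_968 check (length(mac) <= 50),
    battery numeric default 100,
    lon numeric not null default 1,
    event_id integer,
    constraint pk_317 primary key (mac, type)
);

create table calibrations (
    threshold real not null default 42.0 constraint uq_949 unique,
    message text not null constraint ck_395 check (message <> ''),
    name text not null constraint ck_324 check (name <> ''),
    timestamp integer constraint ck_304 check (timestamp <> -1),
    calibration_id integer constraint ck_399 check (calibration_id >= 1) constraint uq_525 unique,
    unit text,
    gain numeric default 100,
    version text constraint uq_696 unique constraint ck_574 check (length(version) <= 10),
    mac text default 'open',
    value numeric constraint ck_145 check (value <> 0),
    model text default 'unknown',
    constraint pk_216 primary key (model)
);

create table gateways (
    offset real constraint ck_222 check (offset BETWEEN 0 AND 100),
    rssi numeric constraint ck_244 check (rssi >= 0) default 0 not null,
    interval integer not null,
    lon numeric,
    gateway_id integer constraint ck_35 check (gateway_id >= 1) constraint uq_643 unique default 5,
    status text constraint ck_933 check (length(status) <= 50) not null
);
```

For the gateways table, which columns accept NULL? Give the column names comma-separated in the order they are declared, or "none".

- offset: CHECK does not forbid NULL (a CHECK constraint passes when its expression is NULL) → nullable.
- rssi: declared NOT NULL → not nullable.
- interval: declared NOT NULL → not nullable.
- lon: no NOT NULL constraint applies → nullable.
- gateway_id: CHECK does not forbid NULL (a CHECK constraint passes when its expression is NULL) → nullable.
- status: declared NOT NULL → not nullable.

offset, lon, gateway_id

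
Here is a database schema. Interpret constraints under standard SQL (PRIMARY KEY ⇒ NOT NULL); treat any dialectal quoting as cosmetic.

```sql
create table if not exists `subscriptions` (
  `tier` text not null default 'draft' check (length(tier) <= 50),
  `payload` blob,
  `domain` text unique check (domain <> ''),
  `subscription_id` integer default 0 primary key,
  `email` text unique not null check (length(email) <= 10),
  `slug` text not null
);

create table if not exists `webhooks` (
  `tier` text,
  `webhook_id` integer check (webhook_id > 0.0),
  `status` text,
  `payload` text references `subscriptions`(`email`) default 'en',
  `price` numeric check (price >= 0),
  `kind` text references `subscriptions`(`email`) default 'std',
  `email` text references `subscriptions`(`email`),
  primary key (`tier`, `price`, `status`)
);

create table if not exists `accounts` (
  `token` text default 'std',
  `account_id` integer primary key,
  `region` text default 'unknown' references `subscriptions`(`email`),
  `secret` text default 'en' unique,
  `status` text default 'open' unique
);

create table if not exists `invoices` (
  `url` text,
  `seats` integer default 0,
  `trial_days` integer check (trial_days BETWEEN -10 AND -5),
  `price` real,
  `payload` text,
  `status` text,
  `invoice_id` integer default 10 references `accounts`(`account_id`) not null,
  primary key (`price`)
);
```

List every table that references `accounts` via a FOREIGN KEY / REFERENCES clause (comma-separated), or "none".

invoices

- invoices.invoice_id references accounts(account_id).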